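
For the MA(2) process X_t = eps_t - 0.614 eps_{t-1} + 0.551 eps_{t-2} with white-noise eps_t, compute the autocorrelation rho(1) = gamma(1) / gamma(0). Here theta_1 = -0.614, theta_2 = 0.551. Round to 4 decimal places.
\rho(1) = -0.5667

For an MA(q) process with theta_0 = 1, the autocovariance is
  gamma(k) = sigma^2 * sum_{i=0..q-k} theta_i * theta_{i+k},
and rho(k) = gamma(k) / gamma(0). Sigma^2 cancels.
  numerator   = (1)*(-0.614) + (-0.614)*(0.551) = -0.952314.
  denominator = (1)^2 + (-0.614)^2 + (0.551)^2 = 1.680597.
  rho(1) = -0.952314 / 1.680597 = -0.5667.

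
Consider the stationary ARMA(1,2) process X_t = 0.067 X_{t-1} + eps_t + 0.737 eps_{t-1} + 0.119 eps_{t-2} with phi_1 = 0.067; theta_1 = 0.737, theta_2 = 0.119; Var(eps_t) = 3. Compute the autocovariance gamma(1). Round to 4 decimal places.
\gamma(1) = 2.8350

Multiply the model equation by X_{t-k} and take expectations. With theta_0 = psi_0 = 1 and psi_j the MA(infinity) weights, this gives
  gamma(k) - sum_i phi_i gamma(k-i) = c_k,
  c_k = sigma^2 * sum_{j=k..q} theta_j psi_{j-k}   (c_k = 0 for k > q),
using gamma(-m) = gamma(m).
psi-weights needed (psi_j = theta_j + sum_i phi_i psi_{j-i}):
  psi_1 = theta_1 + phi_1 = 0.737 + (0.067) = 0.804
  psi_2 = theta_2 + phi_1 psi_1 = 0.119 + (0.067)(0.804) = 0.172868
Right-hand sides:
  c_0 = sigma^2 (1 + theta_1 psi_1 + theta_2 psi_2) = 3 * (1 + (0.737)(0.804) + (0.119)(0.172868)) = 3 * 1.613119 = 4.839358
  c_1 = sigma^2 (theta_1 + theta_2 psi_1) = 3 * (0.737 + (0.119)(0.804)) = 2.498028
  c_2 = sigma^2 theta_2 = 3 * (0.119) = 0.357
Equations for k = 0 and k = 1 (AR order 1):
  gamma(0) = phi_1 gamma(1) + c_0
  gamma(1) = phi_1 gamma(0) + c_1
Substituting the second into the first: gamma(0) (1 - phi_1^2) = c_0 + phi_1 c_1, so
  gamma(0) = (c_0 + phi_1 c_1) / (1 - phi_1^2) = (4.839358 + (0.067)(2.498028)) / (1 - (0.067)^2) = 5.006726 / 0.995511 = 5.029302.
  gamma(1) = phi_1 gamma(0) + c_1 = (0.067)(5.029302) + (2.498028) = 2.834991.
Therefore gamma(1) = 2.8350 (to 4 decimal places).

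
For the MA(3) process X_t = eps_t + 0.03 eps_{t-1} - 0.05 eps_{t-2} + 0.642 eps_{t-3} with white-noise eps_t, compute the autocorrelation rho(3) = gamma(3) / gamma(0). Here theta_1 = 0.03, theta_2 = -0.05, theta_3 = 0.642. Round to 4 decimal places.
\rho(3) = 0.4535

For an MA(q) process with theta_0 = 1, the autocovariance is
  gamma(k) = sigma^2 * sum_{i=0..q-k} theta_i * theta_{i+k},
and rho(k) = gamma(k) / gamma(0). Sigma^2 cancels.
  numerator   = (1)*(0.642) = 0.642.
  denominator = (1)^2 + (0.03)^2 + (-0.05)^2 + (0.642)^2 = 1.415564.
  rho(3) = 0.642 / 1.415564 = 0.4535.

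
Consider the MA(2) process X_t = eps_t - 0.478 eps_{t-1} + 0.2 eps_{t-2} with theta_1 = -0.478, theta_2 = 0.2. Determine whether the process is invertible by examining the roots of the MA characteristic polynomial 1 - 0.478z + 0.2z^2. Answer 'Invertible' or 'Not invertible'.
\text{Invertible}

The MA(q) characteristic polynomial is P(z) = 1 - 0.478z + 0.2z^2.
Invertibility requires all roots to lie outside the unit circle, i.e. |z| > 1 for every root.
Set 1 + (-0.478) z + (0.2) z^2 = 0, i.e. a z^2 + b z + c = 0 with a = 0.2, b = -0.478, c = 1.
Discriminant D = b^2 - 4ac = (-0.478)^2 - 4*(0.2)*1 = 0.228484 - (0.8) = -0.571516.
D < 0, so the roots are the complex-conjugate pair z = (-b +/- i sqrt(-D)) / (2a) = 1.195 +/- 1.89i.
For a conjugate pair |z|^2 = z * conj(z) = (product of roots) = c/a = 1/(0.2) = 5, so |z| = sqrt(5) = 2.2361 for both roots.
Moduli of all roots: 2.2361, 2.2361.
All moduli strictly greater than 1? Yes.
Verdict: Invertible.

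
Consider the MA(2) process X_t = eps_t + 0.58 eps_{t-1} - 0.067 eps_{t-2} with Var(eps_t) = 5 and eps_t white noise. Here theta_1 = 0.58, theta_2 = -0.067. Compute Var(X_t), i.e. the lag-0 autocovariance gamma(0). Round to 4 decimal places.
\gamma(0) = 6.7044

For an MA(q) process X_t = eps_t + sum_i theta_i eps_{t-i} with
Var(eps_t) = sigma^2, the variance is
  gamma(0) = sigma^2 * (1 + sum_i theta_i^2).
  sum_i theta_i^2 = (0.58)^2 + (-0.067)^2 = 0.3364 + 0.004489 = 0.340889.
  gamma(0) = 5 * (1 + 0.340889) = 5 * 1.340889 = 6.704445, which rounds to 6.7044.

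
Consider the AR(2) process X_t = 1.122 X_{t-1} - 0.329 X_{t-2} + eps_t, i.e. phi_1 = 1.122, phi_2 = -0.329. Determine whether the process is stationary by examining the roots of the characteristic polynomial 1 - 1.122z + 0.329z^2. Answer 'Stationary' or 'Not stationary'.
\text{Stationary}

The AR(p) characteristic polynomial is P(z) = 1 - 1.122z + 0.329z^2.
Stationarity requires all roots to lie outside the unit circle, i.e. |z| > 1 for every root.
Set 1 + (-1.122) z + (0.329) z^2 = 0, i.e. a z^2 + b z + c = 0 with a = 0.329, b = -1.122, c = 1.
Discriminant D = b^2 - 4ac = (-1.122)^2 - 4*(0.329)*1 = 1.258884 - (1.316) = -0.057116.
D < 0, so the roots are the complex-conjugate pair z = (-b +/- i sqrt(-D)) / (2a) = 1.7052 +/- 0.3632i.
For a conjugate pair |z|^2 = z * conj(z) = (product of roots) = c/a = 1/(0.329) = 3.039514, so |z| = sqrt(3.039514) = 1.7434 for both roots.
Moduli of all roots: 1.7434, 1.7434.
All moduli strictly greater than 1? Yes.
Verdict: Stationary.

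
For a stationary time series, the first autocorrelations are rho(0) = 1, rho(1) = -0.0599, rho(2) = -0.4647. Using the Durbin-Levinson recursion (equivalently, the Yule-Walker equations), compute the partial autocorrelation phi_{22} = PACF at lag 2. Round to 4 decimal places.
\phi_{22} = -0.4700

The PACF at lag k is phi_{kk}, the last component of the solution
to the Yule-Walker system G_k phi = r_k where
  (G_k)_{ij} = rho(|i - j|), (r_k)_i = rho(i), i,j = 1..k.
Equivalently, Durbin-Levinson gives phi_{kk} iteratively:
  phi_{11} = rho(1)
  phi_{kk} = [rho(k) - sum_{j=1..k-1} phi_{k-1,j} rho(k-j)]
            / [1 - sum_{j=1..k-1} phi_{k-1,j} rho(j)],
  phi_{k,j} = phi_{k-1,j} - phi_{kk} phi_{k-1,k-j},  j = 1..k-1.
Step k = 1:
  phi_11 = rho(1) = -0.0599.
Step k = 2:
  phi_22 = [rho(2) - phi_11 rho(1)] / [1 - phi_11 rho(1)] = [-0.4647 - (-0.0599)(-0.0599)] / [1 - (-0.0599)(-0.0599)]
         = -0.46828801 / 0.99641199 = -0.47.
Therefore phi_{22} = -0.4700.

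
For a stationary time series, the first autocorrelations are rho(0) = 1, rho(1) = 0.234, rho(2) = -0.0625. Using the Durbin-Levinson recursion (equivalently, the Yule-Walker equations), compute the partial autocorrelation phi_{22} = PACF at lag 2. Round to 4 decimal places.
\phi_{22} = -0.1240

The PACF at lag k is phi_{kk}, the last component of the solution
to the Yule-Walker system G_k phi = r_k where
  (G_k)_{ij} = rho(|i - j|), (r_k)_i = rho(i), i,j = 1..k.
Equivalently, Durbin-Levinson gives phi_{kk} iteratively:
  phi_{11} = rho(1)
  phi_{kk} = [rho(k) - sum_{j=1..k-1} phi_{k-1,j} rho(k-j)]
            / [1 - sum_{j=1..k-1} phi_{k-1,j} rho(j)],
  phi_{k,j} = phi_{k-1,j} - phi_{kk} phi_{k-1,k-j},  j = 1..k-1.
Step k = 1:
  phi_11 = rho(1) = 0.234.
Step k = 2:
  phi_22 = [rho(2) - phi_11 rho(1)] / [1 - phi_11 rho(1)] = [-0.0625 - (0.234)(0.234)] / [1 - (0.234)(0.234)]
         = -0.117256 / 0.945244 = -0.124.
Therefore phi_{22} = -0.1240.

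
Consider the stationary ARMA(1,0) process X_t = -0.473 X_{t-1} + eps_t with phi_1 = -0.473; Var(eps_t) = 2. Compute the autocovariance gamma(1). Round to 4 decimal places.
\gamma(1) = -1.2186

Multiply the model equation by X_{t-k} and take expectations. With theta_0 = psi_0 = 1 and psi_j the MA(infinity) weights, this gives
  gamma(k) - sum_i phi_i gamma(k-i) = c_k,
  c_k = sigma^2 * sum_{j=k..q} theta_j psi_{j-k}   (c_k = 0 for k > q),
using gamma(-m) = gamma(m).
Pure AR (q = 0): c_0 = sigma^2 = 2, c_k = 0 for k >= 1.
Equations for k = 0 and k = 1 (AR order 1):
  gamma(0) = phi_1 gamma(1) + c_0
  gamma(1) = phi_1 gamma(0) + c_1
Substituting the second into the first: gamma(0) (1 - phi_1^2) = c_0 + phi_1 c_1, so
  gamma(0) = c_0 / (1 - phi_1^2) = 2 / (1 - (-0.473)^2) = 2 / 0.776271 = 2.57642.
  gamma(1) = phi_1 gamma(0) = (-0.473)(2.57642) = -1.218647.
Therefore gamma(1) = -1.2186 (to 4 decimal places).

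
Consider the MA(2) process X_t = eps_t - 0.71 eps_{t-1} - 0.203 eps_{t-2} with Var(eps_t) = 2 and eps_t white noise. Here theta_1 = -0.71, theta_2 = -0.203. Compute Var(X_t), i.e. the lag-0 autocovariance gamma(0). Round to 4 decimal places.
\gamma(0) = 3.0906

For an MA(q) process X_t = eps_t + sum_i theta_i eps_{t-i} with
Var(eps_t) = sigma^2, the variance is
  gamma(0) = sigma^2 * (1 + sum_i theta_i^2).
  sum_i theta_i^2 = (-0.71)^2 + (-0.203)^2 = 0.5041 + 0.041209 = 0.545309.
  gamma(0) = 2 * (1 + 0.545309) = 2 * 1.545309 = 3.090618, which rounds to 3.0906.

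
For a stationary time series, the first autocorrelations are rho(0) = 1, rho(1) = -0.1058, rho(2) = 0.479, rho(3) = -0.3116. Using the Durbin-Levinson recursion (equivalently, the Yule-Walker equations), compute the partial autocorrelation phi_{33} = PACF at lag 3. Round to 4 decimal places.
\phi_{33} = -0.3060

The PACF at lag k is phi_{kk}, the last component of the solution
to the Yule-Walker system G_k phi = r_k where
  (G_k)_{ij} = rho(|i - j|), (r_k)_i = rho(i), i,j = 1..k.
Equivalently, Durbin-Levinson gives phi_{kk} iteratively:
  phi_{11} = rho(1)
  phi_{kk} = [rho(k) - sum_{j=1..k-1} phi_{k-1,j} rho(k-j)]
            / [1 - sum_{j=1..k-1} phi_{k-1,j} rho(j)],
  phi_{k,j} = phi_{k-1,j} - phi_{kk} phi_{k-1,k-j},  j = 1..k-1.
Step k = 1:
  phi_11 = rho(1) = -0.1058.
Step k = 2:
  phi_22 = [rho(2) - phi_11 rho(1)] / [1 - phi_11 rho(1)] = [0.479 - (-0.1058)(-0.1058)] / [1 - (-0.1058)(-0.1058)]
         = 0.46780636 / 0.98880636 = 0.473102.
  Update: phi_21 = phi_11 - phi_22 phi_11 = -0.1058 - (0.473102)(-0.1058) = -0.055746.
Step k = 3:
  phi_33 = [rho(3) - phi_21 rho(2) - phi_22 rho(1)] / [1 - phi_21 rho(1) - phi_22 rho(2)]
    numerator   = -0.3116 - (-0.055746)(0.479) - (0.473102)(-0.1058) = -0.23484356
    denominator = 1 - (-0.055746)(-0.1058) - (0.473102)(0.479) = 0.76748619
  phi_33 = -0.23484356 / 0.76748619 = -0.306.
Therefore phi_{33} = -0.3060.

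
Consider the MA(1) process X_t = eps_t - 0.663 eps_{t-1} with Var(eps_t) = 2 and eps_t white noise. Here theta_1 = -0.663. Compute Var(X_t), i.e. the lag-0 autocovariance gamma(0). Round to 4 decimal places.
\gamma(0) = 2.8791

For an MA(q) process X_t = eps_t + sum_i theta_i eps_{t-i} with
Var(eps_t) = sigma^2, the variance is
  gamma(0) = sigma^2 * (1 + sum_i theta_i^2).
  sum_i theta_i^2 = (-0.663)^2 = 0.439569.
  gamma(0) = 2 * (1 + 0.439569) = 2 * 1.439569 = 2.879138, which rounds to 2.8791.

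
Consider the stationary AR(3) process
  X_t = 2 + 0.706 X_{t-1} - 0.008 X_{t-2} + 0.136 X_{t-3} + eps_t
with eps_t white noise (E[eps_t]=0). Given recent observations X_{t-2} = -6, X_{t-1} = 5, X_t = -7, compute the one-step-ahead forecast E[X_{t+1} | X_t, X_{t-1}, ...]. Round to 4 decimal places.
E[X_{t+1} \mid \mathcal F_t] = -3.7980

For an AR(p) model X_t = c + sum_i phi_i X_{t-i} + eps_t, the
one-step-ahead conditional mean is
  E[X_{t+1} | X_t, ...] = c + sum_i phi_i X_{t+1-i}.
Substitute known values:
  E[X_{t+1} | ...] = 2 + (0.706) * (-7) + (-0.008) * (5) + (0.136) * (-6)
                   = -3.7980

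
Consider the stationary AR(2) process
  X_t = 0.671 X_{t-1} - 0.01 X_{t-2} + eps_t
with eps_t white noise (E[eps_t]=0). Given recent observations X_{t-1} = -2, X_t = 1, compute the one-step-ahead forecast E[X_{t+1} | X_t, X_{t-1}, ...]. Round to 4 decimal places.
E[X_{t+1} \mid \mathcal F_t] = 0.6910

For an AR(p) model X_t = c + sum_i phi_i X_{t-i} + eps_t, the
one-step-ahead conditional mean is
  E[X_{t+1} | X_t, ...] = c + sum_i phi_i X_{t+1-i}.
Substitute known values:
  E[X_{t+1} | ...] = (0.671) * (1) + (-0.01) * (-2)
                   = 0.6910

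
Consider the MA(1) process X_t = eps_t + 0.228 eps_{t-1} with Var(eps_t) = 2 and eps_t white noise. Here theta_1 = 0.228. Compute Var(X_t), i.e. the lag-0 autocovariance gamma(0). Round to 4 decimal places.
\gamma(0) = 2.1040

For an MA(q) process X_t = eps_t + sum_i theta_i eps_{t-i} with
Var(eps_t) = sigma^2, the variance is
  gamma(0) = sigma^2 * (1 + sum_i theta_i^2).
  sum_i theta_i^2 = (0.228)^2 = 0.051984.
  gamma(0) = 2 * (1 + 0.051984) = 2 * 1.051984 = 2.103968, which rounds to 2.1040.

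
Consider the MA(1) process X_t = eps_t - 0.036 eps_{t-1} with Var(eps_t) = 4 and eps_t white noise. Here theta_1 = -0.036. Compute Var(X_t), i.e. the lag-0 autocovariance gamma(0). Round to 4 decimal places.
\gamma(0) = 4.0052

For an MA(q) process X_t = eps_t + sum_i theta_i eps_{t-i} with
Var(eps_t) = sigma^2, the variance is
  gamma(0) = sigma^2 * (1 + sum_i theta_i^2).
  sum_i theta_i^2 = (-0.036)^2 = 0.001296.
  gamma(0) = 4 * (1 + 0.001296) = 4 * 1.001296 = 4.005184, which rounds to 4.0052.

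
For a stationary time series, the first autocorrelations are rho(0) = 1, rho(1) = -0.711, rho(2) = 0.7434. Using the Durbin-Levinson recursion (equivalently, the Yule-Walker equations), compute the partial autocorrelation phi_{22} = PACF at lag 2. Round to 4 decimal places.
\phi_{22} = 0.4811

The PACF at lag k is phi_{kk}, the last component of the solution
to the Yule-Walker system G_k phi = r_k where
  (G_k)_{ij} = rho(|i - j|), (r_k)_i = rho(i), i,j = 1..k.
Equivalently, Durbin-Levinson gives phi_{kk} iteratively:
  phi_{11} = rho(1)
  phi_{kk} = [rho(k) - sum_{j=1..k-1} phi_{k-1,j} rho(k-j)]
            / [1 - sum_{j=1..k-1} phi_{k-1,j} rho(j)],
  phi_{k,j} = phi_{k-1,j} - phi_{kk} phi_{k-1,k-j},  j = 1..k-1.
Step k = 1:
  phi_11 = rho(1) = -0.711.
Step k = 2:
  phi_22 = [rho(2) - phi_11 rho(1)] / [1 - phi_11 rho(1)] = [0.7434 - (-0.711)(-0.711)] / [1 - (-0.711)(-0.711)]
         = 0.237879 / 0.494479 = 0.4811.
Therefore phi_{22} = 0.4811.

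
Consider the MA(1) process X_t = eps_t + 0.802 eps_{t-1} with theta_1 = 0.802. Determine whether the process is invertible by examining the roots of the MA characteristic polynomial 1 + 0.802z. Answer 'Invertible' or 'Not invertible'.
\text{Invertible}

The MA(q) characteristic polynomial is P(z) = 1 + 0.802z.
Invertibility requires all roots to lie outside the unit circle, i.e. |z| > 1 for every root.
This is linear in z: 1 + (0.802) z = 0  =>  z = -1/(0.802) = -1.246883,  |z| = 1.246883.
Moduli of all roots: 1.2469.
All moduli strictly greater than 1? Yes.
Verdict: Invertible.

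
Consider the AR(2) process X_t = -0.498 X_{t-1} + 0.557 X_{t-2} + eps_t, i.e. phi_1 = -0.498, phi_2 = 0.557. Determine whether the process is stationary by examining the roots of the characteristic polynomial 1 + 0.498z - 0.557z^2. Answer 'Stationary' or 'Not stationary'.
\text{Not stationary}

The AR(p) characteristic polynomial is P(z) = 1 + 0.498z - 0.557z^2.
Stationarity requires all roots to lie outside the unit circle, i.e. |z| > 1 for every root.
Set 1 + (0.498) z + (-0.557) z^2 = 0, i.e. a z^2 + b z + c = 0 with a = -0.557, b = 0.498, c = 1.
Discriminant D = b^2 - 4ac = (0.498)^2 - 4*(-0.557)*1 = 0.248004 - (-2.228) = 2.476004.
D >= 0, so the roots are real: z = (-b +/- sqrt(D)) / (2a) = (-0.498 +/- 1.573532) / (-1.114).
  z_1 = (-0.498 + 1.573532) / (-1.114) = -0.9655,   |z_1| = 0.9655.
  z_2 = (-0.498 - 1.573532) / (-1.114) = 1.8595,   |z_2| = 1.8595.
Moduli of all roots: 0.9655, 1.8595.
All moduli strictly greater than 1? No.
Verdict: Not stationary.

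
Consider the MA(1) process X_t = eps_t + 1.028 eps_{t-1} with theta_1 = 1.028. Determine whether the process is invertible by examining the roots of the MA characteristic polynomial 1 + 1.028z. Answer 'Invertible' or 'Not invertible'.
\text{Not invertible}

The MA(q) characteristic polynomial is P(z) = 1 + 1.028z.
Invertibility requires all roots to lie outside the unit circle, i.e. |z| > 1 for every root.
This is linear in z: 1 + (1.028) z = 0  =>  z = -1/(1.028) = -0.972763,  |z| = 0.972763.
Moduli of all roots: 0.9728.
All moduli strictly greater than 1? No.
Verdict: Not invertible.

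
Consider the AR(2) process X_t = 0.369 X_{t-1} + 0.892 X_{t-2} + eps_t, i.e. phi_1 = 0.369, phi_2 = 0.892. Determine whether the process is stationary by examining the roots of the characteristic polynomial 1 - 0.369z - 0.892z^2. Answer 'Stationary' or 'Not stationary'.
\text{Not stationary}

The AR(p) characteristic polynomial is P(z) = 1 - 0.369z - 0.892z^2.
Stationarity requires all roots to lie outside the unit circle, i.e. |z| > 1 for every root.
Set 1 + (-0.369) z + (-0.892) z^2 = 0, i.e. a z^2 + b z + c = 0 with a = -0.892, b = -0.369, c = 1.
Discriminant D = b^2 - 4ac = (-0.369)^2 - 4*(-0.892)*1 = 0.136161 - (-3.568) = 3.704161.
D >= 0, so the roots are real: z = (-b +/- sqrt(D)) / (2a) = (0.369 +/- 1.92462) / (-1.784).
  z_1 = (0.369 + 1.92462) / (-1.784) = -1.2857,   |z_1| = 1.2857.
  z_2 = (0.369 - 1.92462) / (-1.784) = 0.872,   |z_2| = 0.872.
Moduli of all roots: 1.2857, 0.8720.
All moduli strictly greater than 1? No.
Verdict: Not stationary.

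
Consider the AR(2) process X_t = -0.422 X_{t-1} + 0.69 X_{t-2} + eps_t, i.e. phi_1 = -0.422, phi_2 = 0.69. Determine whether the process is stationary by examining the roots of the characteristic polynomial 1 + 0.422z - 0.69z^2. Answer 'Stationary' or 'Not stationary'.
\text{Not stationary}

The AR(p) characteristic polynomial is P(z) = 1 + 0.422z - 0.69z^2.
Stationarity requires all roots to lie outside the unit circle, i.e. |z| > 1 for every root.
Set 1 + (0.422) z + (-0.69) z^2 = 0, i.e. a z^2 + b z + c = 0 with a = -0.69, b = 0.422, c = 1.
Discriminant D = b^2 - 4ac = (0.422)^2 - 4*(-0.69)*1 = 0.178084 - (-2.76) = 2.938084.
D >= 0, so the roots are real: z = (-b +/- sqrt(D)) / (2a) = (-0.422 +/- 1.714084) / (-1.38).
  z_1 = (-0.422 + 1.714084) / (-1.38) = -0.9363,   |z_1| = 0.9363.
  z_2 = (-0.422 - 1.714084) / (-1.38) = 1.5479,   |z_2| = 1.5479.
Moduli of all roots: 0.9363, 1.5479.
All moduli strictly greater than 1? No.
Verdict: Not stationary.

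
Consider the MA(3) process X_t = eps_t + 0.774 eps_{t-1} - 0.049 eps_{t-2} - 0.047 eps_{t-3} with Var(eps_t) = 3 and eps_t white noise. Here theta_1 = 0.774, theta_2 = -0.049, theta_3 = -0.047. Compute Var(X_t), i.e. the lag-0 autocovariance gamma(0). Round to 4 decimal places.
\gamma(0) = 4.8111

For an MA(q) process X_t = eps_t + sum_i theta_i eps_{t-i} with
Var(eps_t) = sigma^2, the variance is
  gamma(0) = sigma^2 * (1 + sum_i theta_i^2).
  sum_i theta_i^2 = (0.774)^2 + (-0.049)^2 + (-0.047)^2 = 0.599076 + 0.002401 + 0.002209 = 0.603686.
  gamma(0) = 3 * (1 + 0.603686) = 3 * 1.603686 = 4.811058, which rounds to 4.8111.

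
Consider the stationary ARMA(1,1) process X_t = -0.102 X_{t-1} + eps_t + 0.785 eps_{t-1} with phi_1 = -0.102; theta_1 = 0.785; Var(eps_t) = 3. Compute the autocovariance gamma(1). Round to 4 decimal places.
\gamma(1) = 1.9048

Multiply the model equation by X_{t-k} and take expectations. With theta_0 = psi_0 = 1 and psi_j the MA(infinity) weights, this gives
  gamma(k) - sum_i phi_i gamma(k-i) = c_k,
  c_k = sigma^2 * sum_{j=k..q} theta_j psi_{j-k}   (c_k = 0 for k > q),
using gamma(-m) = gamma(m).
psi-weights needed (psi_j = theta_j + sum_i phi_i psi_{j-i}):
  psi_1 = theta_1 + phi_1 = 0.785 + (-0.102) = 0.683
Right-hand sides:
  c_0 = sigma^2 (1 + theta_1 psi_1) = 3 * (1 + (0.785)(0.683)) = 3 * 1.536155 = 4.608465
  c_1 = sigma^2 theta_1 = 3 * (0.785) = 2.355
  c_2 = 0
Equations for k = 0 and k = 1 (AR order 1):
  gamma(0) = phi_1 gamma(1) + c_0
  gamma(1) = phi_1 gamma(0) + c_1
Substituting the second into the first: gamma(0) (1 - phi_1^2) = c_0 + phi_1 c_1, so
  gamma(0) = (c_0 + phi_1 c_1) / (1 - phi_1^2) = (4.608465 + (-0.102)(2.355)) / (1 - (-0.102)^2) = 4.368255 / 0.989596 = 4.41418.
  gamma(1) = phi_1 gamma(0) + c_1 = (-0.102)(4.41418) + (2.355) = 1.904754.
Therefore gamma(1) = 1.9048 (to 4 decimal places).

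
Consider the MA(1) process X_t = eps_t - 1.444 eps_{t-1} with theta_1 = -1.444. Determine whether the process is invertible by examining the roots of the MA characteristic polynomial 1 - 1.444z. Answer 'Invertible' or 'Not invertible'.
\text{Not invertible}

The MA(q) characteristic polynomial is P(z) = 1 - 1.444z.
Invertibility requires all roots to lie outside the unit circle, i.e. |z| > 1 for every root.
This is linear in z: 1 + (-1.444) z = 0  =>  z = -1/(-1.444) = 0.692521,  |z| = 0.692521.
Moduli of all roots: 0.6925.
All moduli strictly greater than 1? No.
Verdict: Not invertible.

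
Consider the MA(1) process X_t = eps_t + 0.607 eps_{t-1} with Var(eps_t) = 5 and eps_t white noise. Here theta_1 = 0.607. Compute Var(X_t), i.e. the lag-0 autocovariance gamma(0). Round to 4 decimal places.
\gamma(0) = 6.8422

For an MA(q) process X_t = eps_t + sum_i theta_i eps_{t-i} with
Var(eps_t) = sigma^2, the variance is
  gamma(0) = sigma^2 * (1 + sum_i theta_i^2).
  sum_i theta_i^2 = (0.607)^2 = 0.368449.
  gamma(0) = 5 * (1 + 0.368449) = 5 * 1.368449 = 6.842245, which rounds to 6.8422.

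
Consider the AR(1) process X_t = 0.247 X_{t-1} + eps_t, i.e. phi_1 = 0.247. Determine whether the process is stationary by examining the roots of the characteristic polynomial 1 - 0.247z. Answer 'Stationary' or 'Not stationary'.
\text{Stationary}

The AR(p) characteristic polynomial is P(z) = 1 - 0.247z.
Stationarity requires all roots to lie outside the unit circle, i.e. |z| > 1 for every root.
This is linear in z: 1 + (-0.247) z = 0  =>  z = -1/(-0.247) = 4.048583,  |z| = 4.048583.
Moduli of all roots: 4.0486.
All moduli strictly greater than 1? Yes.
Verdict: Stationary.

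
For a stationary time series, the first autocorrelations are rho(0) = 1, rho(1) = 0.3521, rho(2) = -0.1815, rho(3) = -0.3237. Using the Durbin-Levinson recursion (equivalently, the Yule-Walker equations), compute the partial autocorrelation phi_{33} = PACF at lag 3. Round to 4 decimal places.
\phi_{33} = -0.1491

The PACF at lag k is phi_{kk}, the last component of the solution
to the Yule-Walker system G_k phi = r_k where
  (G_k)_{ij} = rho(|i - j|), (r_k)_i = rho(i), i,j = 1..k.
Equivalently, Durbin-Levinson gives phi_{kk} iteratively:
  phi_{11} = rho(1)
  phi_{kk} = [rho(k) - sum_{j=1..k-1} phi_{k-1,j} rho(k-j)]
            / [1 - sum_{j=1..k-1} phi_{k-1,j} rho(j)],
  phi_{k,j} = phi_{k-1,j} - phi_{kk} phi_{k-1,k-j},  j = 1..k-1.
Step k = 1:
  phi_11 = rho(1) = 0.3521.
Step k = 2:
  phi_22 = [rho(2) - phi_11 rho(1)] / [1 - phi_11 rho(1)] = [-0.1815 - (0.3521)(0.3521)] / [1 - (0.3521)(0.3521)]
         = -0.30547441 / 0.87602559 = -0.348705.
  Update: phi_21 = phi_11 - phi_22 phi_11 = 0.3521 - (-0.348705)(0.3521) = 0.474879.
Step k = 3:
  phi_33 = [rho(3) - phi_21 rho(2) - phi_22 rho(1)] / [1 - phi_21 rho(1) - phi_22 rho(2)]
    numerator   = -0.3237 - (0.474879)(-0.1815) - (-0.348705)(0.3521) = -0.11473047
    denominator = 1 - (0.474879)(0.3521) - (-0.348705)(-0.1815) = 0.76950517
  phi_33 = -0.11473047 / 0.76950517 = -0.1491.
Therefore phi_{33} = -0.1491.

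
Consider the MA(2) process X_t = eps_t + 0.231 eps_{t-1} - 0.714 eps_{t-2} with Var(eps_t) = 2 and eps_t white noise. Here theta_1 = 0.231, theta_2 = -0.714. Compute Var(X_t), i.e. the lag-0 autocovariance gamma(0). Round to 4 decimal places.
\gamma(0) = 3.1263

For an MA(q) process X_t = eps_t + sum_i theta_i eps_{t-i} with
Var(eps_t) = sigma^2, the variance is
  gamma(0) = sigma^2 * (1 + sum_i theta_i^2).
  sum_i theta_i^2 = (0.231)^2 + (-0.714)^2 = 0.053361 + 0.509796 = 0.563157.
  gamma(0) = 2 * (1 + 0.563157) = 2 * 1.563157 = 3.126314, which rounds to 3.1263.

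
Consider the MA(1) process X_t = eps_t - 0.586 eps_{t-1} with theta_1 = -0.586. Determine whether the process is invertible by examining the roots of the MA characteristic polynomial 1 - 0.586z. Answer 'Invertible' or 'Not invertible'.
\text{Invertible}

The MA(q) characteristic polynomial is P(z) = 1 - 0.586z.
Invertibility requires all roots to lie outside the unit circle, i.e. |z| > 1 for every root.
This is linear in z: 1 + (-0.586) z = 0  =>  z = -1/(-0.586) = 1.706485,  |z| = 1.706485.
Moduli of all roots: 1.7065.
All moduli strictly greater than 1? Yes.
Verdict: Invertible.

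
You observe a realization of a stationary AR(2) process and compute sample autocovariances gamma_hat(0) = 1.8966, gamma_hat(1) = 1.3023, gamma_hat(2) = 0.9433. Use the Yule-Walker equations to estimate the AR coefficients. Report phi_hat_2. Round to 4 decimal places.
\hat\phi_{2} = 0.0490

The Yule-Walker equations for an AR(p) process read, in matrix form,
  Gamma_p phi = r_p,   with   (Gamma_p)_{ij} = gamma(|i - j|),
                       (r_p)_i = gamma(i),   i,j = 1..p.
Substitute the sample gammas (Toeplitz matrix and right-hand side of size 2):
  Gamma_p = [[1.8966, 1.3023], [1.3023, 1.8966]]
  r_p     = [1.3023, 0.9433]
Written out:
  1.8966 phi_1 + 1.3023 phi_2 = 1.3023
  1.3023 phi_1 + 1.8966 phi_2 = 0.9433
Solve by Cramer's rule:
  det = gamma(0)^2 - gamma(1)^2 = (1.8966)^2 - (1.3023)^2 = 3.59709156 - 1.69598529 = 1.90110627
  phi_hat_1 = [gamma(1) gamma(0) - gamma(1) gamma(2)] / det = [(1.3023)(1.8966) - (1.3023)(0.9433)] / 1.90110627 = 1.24148259 / 1.90110627 = 0.653
  phi_hat_2 = [gamma(0) gamma(2) - gamma(1)^2] / det = [(1.8966)(0.9433) - (1.3023)^2] / 1.90110627 = 0.09307749 / 1.90110627 = 0.049
So phi_hat = [0.6530, 0.0490].
Therefore phi_hat_2 = 0.0490.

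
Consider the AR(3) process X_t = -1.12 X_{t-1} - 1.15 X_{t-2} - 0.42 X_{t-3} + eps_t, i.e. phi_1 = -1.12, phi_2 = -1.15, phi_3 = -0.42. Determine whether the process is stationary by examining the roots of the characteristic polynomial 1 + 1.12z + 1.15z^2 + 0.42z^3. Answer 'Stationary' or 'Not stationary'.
\text{Stationary}

The AR(p) characteristic polynomial is P(z) = 1 + 1.12z + 1.15z^2 + 0.42z^3.
Stationarity requires all roots to lie outside the unit circle, i.e. |z| > 1 for every root.
Degree 3: look for a simple real root z0 first, then factor out (1 - z/z0) and solve the remaining quadratic.
Testing z0 = -2: P(-2) = 1 + (1.12)(-2) + (1.15)(-2)^2 + (0.42)(-2)^3
  = 1 + (-2.24) + (4.6) + (-3.36) = 0.  So z_0 = -2 is a root, |z_0| = 2.
Divide out the factor (1 + 0.5 z) = (1 - z/z0) (since 1/z0 = -0.5):
  P(z) = (1 + 0.5 z)(1 + (0.62) z + (0.84) z^2)
  [check: z-coef 0.62 - (-0.5) = 1.12; z^2-coef 0.84 - (-0.5)(0.62) = 1.15; z^3-coef -(-0.5)(0.84) = 0.42.]
Remaining roots from the quadratic factor 1 + (0.62) z + (0.84) z^2:
  Set 1 + (0.62) z + (0.84) z^2 = 0, i.e. a z^2 + b z + c = 0 with a = 0.84, b = 0.62, c = 1.
  Discriminant D = b^2 - 4ac = (0.62)^2 - 4*(0.84)*1 = 0.3844 - (3.36) = -2.9756.
  D < 0, so the roots are the complex-conjugate pair z = (-b +/- i sqrt(-D)) / (2a) = -0.369 +/- 1.0268i.
  For a conjugate pair |z|^2 = z * conj(z) = (product of roots) = c/a = 1/(0.84) = 1.190476, so |z| = sqrt(1.190476) = 1.0911 for both roots.
Moduli of all roots: 2.0000, 1.0911, 1.0911.
All moduli strictly greater than 1? Yes.
Verdict: Stationary.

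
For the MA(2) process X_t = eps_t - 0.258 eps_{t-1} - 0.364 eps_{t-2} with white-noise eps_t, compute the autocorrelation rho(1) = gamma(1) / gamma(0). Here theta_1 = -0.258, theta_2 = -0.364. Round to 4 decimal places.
\rho(1) = -0.1368

For an MA(q) process with theta_0 = 1, the autocovariance is
  gamma(k) = sigma^2 * sum_{i=0..q-k} theta_i * theta_{i+k},
and rho(k) = gamma(k) / gamma(0). Sigma^2 cancels.
  numerator   = (1)*(-0.258) + (-0.258)*(-0.364) = -0.164088.
  denominator = (1)^2 + (-0.258)^2 + (-0.364)^2 = 1.19906.
  rho(1) = -0.164088 / 1.19906 = -0.1368.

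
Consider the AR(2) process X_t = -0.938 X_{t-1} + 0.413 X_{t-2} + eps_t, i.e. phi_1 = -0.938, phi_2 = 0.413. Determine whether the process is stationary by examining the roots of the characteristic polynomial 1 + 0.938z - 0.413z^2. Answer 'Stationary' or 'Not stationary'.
\text{Not stationary}

The AR(p) characteristic polynomial is P(z) = 1 + 0.938z - 0.413z^2.
Stationarity requires all roots to lie outside the unit circle, i.e. |z| > 1 for every root.
Set 1 + (0.938) z + (-0.413) z^2 = 0, i.e. a z^2 + b z + c = 0 with a = -0.413, b = 0.938, c = 1.
Discriminant D = b^2 - 4ac = (0.938)^2 - 4*(-0.413)*1 = 0.879844 - (-1.652) = 2.531844.
D >= 0, so the roots are real: z = (-b +/- sqrt(D)) / (2a) = (-0.938 +/- 1.591177) / (-0.826).
  z_1 = (-0.938 + 1.591177) / (-0.826) = -0.7908,   |z_1| = 0.7908.
  z_2 = (-0.938 - 1.591177) / (-0.826) = 3.062,   |z_2| = 3.062.
Moduli of all roots: 0.7908, 3.0620.
All moduli strictly greater than 1? No.
Verdict: Not stationary.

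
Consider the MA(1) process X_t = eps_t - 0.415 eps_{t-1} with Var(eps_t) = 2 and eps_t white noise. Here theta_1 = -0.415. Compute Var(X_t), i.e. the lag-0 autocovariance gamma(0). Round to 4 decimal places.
\gamma(0) = 2.3445

For an MA(q) process X_t = eps_t + sum_i theta_i eps_{t-i} with
Var(eps_t) = sigma^2, the variance is
  gamma(0) = sigma^2 * (1 + sum_i theta_i^2).
  sum_i theta_i^2 = (-0.415)^2 = 0.172225.
  gamma(0) = 2 * (1 + 0.172225) = 2 * 1.172225 = 2.34445, which rounds to 2.3445.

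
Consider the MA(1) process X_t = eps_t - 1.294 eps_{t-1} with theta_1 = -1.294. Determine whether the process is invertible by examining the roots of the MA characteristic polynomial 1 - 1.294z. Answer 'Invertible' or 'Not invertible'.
\text{Not invertible}

The MA(q) characteristic polynomial is P(z) = 1 - 1.294z.
Invertibility requires all roots to lie outside the unit circle, i.e. |z| > 1 for every root.
This is linear in z: 1 + (-1.294) z = 0  =>  z = -1/(-1.294) = 0.772798,  |z| = 0.772798.
Moduli of all roots: 0.7728.
All moduli strictly greater than 1? No.
Verdict: Not invertible.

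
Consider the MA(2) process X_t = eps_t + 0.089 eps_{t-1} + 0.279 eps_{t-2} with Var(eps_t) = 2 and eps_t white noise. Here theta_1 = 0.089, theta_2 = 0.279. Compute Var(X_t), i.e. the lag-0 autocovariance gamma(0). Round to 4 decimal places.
\gamma(0) = 2.1715

For an MA(q) process X_t = eps_t + sum_i theta_i eps_{t-i} with
Var(eps_t) = sigma^2, the variance is
  gamma(0) = sigma^2 * (1 + sum_i theta_i^2).
  sum_i theta_i^2 = (0.089)^2 + (0.279)^2 = 0.007921 + 0.077841 = 0.085762.
  gamma(0) = 2 * (1 + 0.085762) = 2 * 1.085762 = 2.171524, which rounds to 2.1715.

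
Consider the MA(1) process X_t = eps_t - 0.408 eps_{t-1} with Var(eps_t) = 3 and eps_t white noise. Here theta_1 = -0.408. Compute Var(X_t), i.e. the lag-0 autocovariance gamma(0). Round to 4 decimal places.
\gamma(0) = 3.4994

For an MA(q) process X_t = eps_t + sum_i theta_i eps_{t-i} with
Var(eps_t) = sigma^2, the variance is
  gamma(0) = sigma^2 * (1 + sum_i theta_i^2).
  sum_i theta_i^2 = (-0.408)^2 = 0.166464.
  gamma(0) = 3 * (1 + 0.166464) = 3 * 1.166464 = 3.499392, which rounds to 3.4994.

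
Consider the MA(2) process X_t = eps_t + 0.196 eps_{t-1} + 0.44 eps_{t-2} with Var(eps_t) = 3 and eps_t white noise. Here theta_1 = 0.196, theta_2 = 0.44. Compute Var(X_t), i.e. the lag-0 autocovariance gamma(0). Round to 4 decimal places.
\gamma(0) = 3.6960

For an MA(q) process X_t = eps_t + sum_i theta_i eps_{t-i} with
Var(eps_t) = sigma^2, the variance is
  gamma(0) = sigma^2 * (1 + sum_i theta_i^2).
  sum_i theta_i^2 = (0.196)^2 + (0.44)^2 = 0.038416 + 0.1936 = 0.232016.
  gamma(0) = 3 * (1 + 0.232016) = 3 * 1.232016 = 3.696048, which rounds to 3.6960.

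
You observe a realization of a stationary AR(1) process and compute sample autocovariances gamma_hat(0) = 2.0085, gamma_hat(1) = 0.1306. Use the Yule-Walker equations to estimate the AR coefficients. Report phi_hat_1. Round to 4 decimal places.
\hat\phi_{1} = 0.0650

The Yule-Walker equations for an AR(p) process read, in matrix form,
  Gamma_p phi = r_p,   with   (Gamma_p)_{ij} = gamma(|i - j|),
                       (r_p)_i = gamma(i),   i,j = 1..p.
Substitute the sample gammas (Toeplitz matrix and right-hand side of size 1):
  Gamma_p = [[2.0085]]
  r_p     = [0.1306]
With p = 1 this is the single equation gamma(0) phi_1 = gamma(1):
  phi_hat_1 = gamma(1) / gamma(0) = 0.1306 / 2.0085 = 0.0650.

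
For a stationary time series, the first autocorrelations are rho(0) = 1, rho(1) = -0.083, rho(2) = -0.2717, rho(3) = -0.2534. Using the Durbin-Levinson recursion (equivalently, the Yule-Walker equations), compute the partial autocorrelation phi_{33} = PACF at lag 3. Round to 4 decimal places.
\phi_{33} = -0.3340

The PACF at lag k is phi_{kk}, the last component of the solution
to the Yule-Walker system G_k phi = r_k where
  (G_k)_{ij} = rho(|i - j|), (r_k)_i = rho(i), i,j = 1..k.
Equivalently, Durbin-Levinson gives phi_{kk} iteratively:
  phi_{11} = rho(1)
  phi_{kk} = [rho(k) - sum_{j=1..k-1} phi_{k-1,j} rho(k-j)]
            / [1 - sum_{j=1..k-1} phi_{k-1,j} rho(j)],
  phi_{k,j} = phi_{k-1,j} - phi_{kk} phi_{k-1,k-j},  j = 1..k-1.
Step k = 1:
  phi_11 = rho(1) = -0.083.
Step k = 2:
  phi_22 = [rho(2) - phi_11 rho(1)] / [1 - phi_11 rho(1)] = [-0.2717 - (-0.083)(-0.083)] / [1 - (-0.083)(-0.083)]
         = -0.278589 / 0.993111 = -0.280522.
  Update: phi_21 = phi_11 - phi_22 phi_11 = -0.083 - (-0.280522)(-0.083) = -0.106283.
Step k = 3:
  phi_33 = [rho(3) - phi_21 rho(2) - phi_22 rho(1)] / [1 - phi_21 rho(1) - phi_22 rho(2)]
    numerator   = -0.2534 - (-0.106283)(-0.2717) - (-0.280522)(-0.083) = -0.30556045
    denominator = 1 - (-0.106283)(-0.083) - (-0.280522)(-0.2717) = 0.91496079
  phi_33 = -0.30556045 / 0.91496079 = -0.334.
Therefore phi_{33} = -0.3340.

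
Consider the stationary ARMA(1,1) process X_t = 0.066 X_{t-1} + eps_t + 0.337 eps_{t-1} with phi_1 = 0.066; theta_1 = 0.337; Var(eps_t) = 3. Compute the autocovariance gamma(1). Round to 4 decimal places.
\gamma(1) = 1.2413

Multiply the model equation by X_{t-k} and take expectations. With theta_0 = psi_0 = 1 and psi_j the MA(infinity) weights, this gives
  gamma(k) - sum_i phi_i gamma(k-i) = c_k,
  c_k = sigma^2 * sum_{j=k..q} theta_j psi_{j-k}   (c_k = 0 for k > q),
using gamma(-m) = gamma(m).
psi-weights needed (psi_j = theta_j + sum_i phi_i psi_{j-i}):
  psi_1 = theta_1 + phi_1 = 0.337 + (0.066) = 0.403
Right-hand sides:
  c_0 = sigma^2 (1 + theta_1 psi_1) = 3 * (1 + (0.337)(0.403)) = 3 * 1.135811 = 3.407433
  c_1 = sigma^2 theta_1 = 3 * (0.337) = 1.011
  c_2 = 0
Equations for k = 0 and k = 1 (AR order 1):
  gamma(0) = phi_1 gamma(1) + c_0
  gamma(1) = phi_1 gamma(0) + c_1
Substituting the second into the first: gamma(0) (1 - phi_1^2) = c_0 + phi_1 c_1, so
  gamma(0) = (c_0 + phi_1 c_1) / (1 - phi_1^2) = (3.407433 + (0.066)(1.011)) / (1 - (0.066)^2) = 3.474159 / 0.995644 = 3.489359.
  gamma(1) = phi_1 gamma(0) + c_1 = (0.066)(3.489359) + (1.011) = 1.241298.
Therefore gamma(1) = 1.2413 (to 4 decimal places).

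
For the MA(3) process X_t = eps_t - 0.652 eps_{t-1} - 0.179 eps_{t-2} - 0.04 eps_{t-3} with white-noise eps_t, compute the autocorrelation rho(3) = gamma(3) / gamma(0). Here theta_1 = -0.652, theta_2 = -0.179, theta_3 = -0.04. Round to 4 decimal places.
\rho(3) = -0.0274

For an MA(q) process with theta_0 = 1, the autocovariance is
  gamma(k) = sigma^2 * sum_{i=0..q-k} theta_i * theta_{i+k},
and rho(k) = gamma(k) / gamma(0). Sigma^2 cancels.
  numerator   = (1)*(-0.04) = -0.04.
  denominator = (1)^2 + (-0.652)^2 + (-0.179)^2 + (-0.04)^2 = 1.458745.
  rho(3) = -0.04 / 1.458745 = -0.0274.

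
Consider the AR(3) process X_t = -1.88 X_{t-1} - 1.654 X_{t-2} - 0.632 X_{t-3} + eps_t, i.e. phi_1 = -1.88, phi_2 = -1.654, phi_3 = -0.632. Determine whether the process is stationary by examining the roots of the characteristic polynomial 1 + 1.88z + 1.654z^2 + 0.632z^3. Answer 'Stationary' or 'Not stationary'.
\text{Stationary}

The AR(p) characteristic polynomial is P(z) = 1 + 1.88z + 1.654z^2 + 0.632z^3.
Stationarity requires all roots to lie outside the unit circle, i.e. |z| > 1 for every root.
Degree 3: look for a simple real root z0 first, then factor out (1 - z/z0) and solve the remaining quadratic.
Testing z0 = -1.25: P(-1.25) = 1 + (1.88)(-1.25) + (1.654)(-1.25)^2 + (0.632)(-1.25)^3
  = 1 + (-2.35) + (2.584375) + (-1.234375) = 0.  So z_0 = -1.25 is a root, |z_0| = 1.25.
Divide out the factor (1 + 0.8 z) = (1 - z/z0) (since 1/z0 = -0.8):
  P(z) = (1 + 0.8 z)(1 + (1.08) z + (0.79) z^2)
  [check: z-coef 1.08 - (-0.8) = 1.88; z^2-coef 0.79 - (-0.8)(1.08) = 1.654; z^3-coef -(-0.8)(0.79) = 0.632.]
Remaining roots from the quadratic factor 1 + (1.08) z + (0.79) z^2:
  Set 1 + (1.08) z + (0.79) z^2 = 0, i.e. a z^2 + b z + c = 0 with a = 0.79, b = 1.08, c = 1.
  Discriminant D = b^2 - 4ac = (1.08)^2 - 4*(0.79)*1 = 1.1664 - (3.16) = -1.9936.
  D < 0, so the roots are the complex-conjugate pair z = (-b +/- i sqrt(-D)) / (2a) = -0.6835 +/- 0.8936i.
  For a conjugate pair |z|^2 = z * conj(z) = (product of roots) = c/a = 1/(0.79) = 1.265823, so |z| = sqrt(1.265823) = 1.1251 for both roots.
Moduli of all roots: 1.2500, 1.1251, 1.1251.
All moduli strictly greater than 1? Yes.
Verdict: Stationary.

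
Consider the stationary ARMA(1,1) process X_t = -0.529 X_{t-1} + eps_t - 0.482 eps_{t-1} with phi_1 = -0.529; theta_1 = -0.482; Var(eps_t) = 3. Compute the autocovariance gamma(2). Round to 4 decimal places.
\gamma(2) = 2.7960

Multiply the model equation by X_{t-k} and take expectations. With theta_0 = psi_0 = 1 and psi_j the MA(infinity) weights, this gives
  gamma(k) - sum_i phi_i gamma(k-i) = c_k,
  c_k = sigma^2 * sum_{j=k..q} theta_j psi_{j-k}   (c_k = 0 for k > q),
using gamma(-m) = gamma(m).
psi-weights needed (psi_j = theta_j + sum_i phi_i psi_{j-i}):
  psi_1 = theta_1 + phi_1 = -0.482 + (-0.529) = -1.011
Right-hand sides:
  c_0 = sigma^2 (1 + theta_1 psi_1) = 3 * (1 + (-0.482)(-1.011)) = 3 * 1.487302 = 4.461906
  c_1 = sigma^2 theta_1 = 3 * (-0.482) = -1.446
  c_2 = 0
Equations for k = 0 and k = 1 (AR order 1):
  gamma(0) = phi_1 gamma(1) + c_0
  gamma(1) = phi_1 gamma(0) + c_1
Substituting the second into the first: gamma(0) (1 - phi_1^2) = c_0 + phi_1 c_1, so
  gamma(0) = (c_0 + phi_1 c_1) / (1 - phi_1^2) = (4.461906 + (-0.529)(-1.446)) / (1 - (-0.529)^2) = 5.22684 / 0.720159 = 7.257897.
  gamma(1) = phi_1 gamma(0) + c_1 = (-0.529)(7.257897) + (-1.446) = -5.285428.
For k = 2 (> q): gamma(2) = phi_1 gamma(1) = (-0.529)(-5.285428) = 2.795991.
Therefore gamma(2) = 2.7960 (to 4 decimal places).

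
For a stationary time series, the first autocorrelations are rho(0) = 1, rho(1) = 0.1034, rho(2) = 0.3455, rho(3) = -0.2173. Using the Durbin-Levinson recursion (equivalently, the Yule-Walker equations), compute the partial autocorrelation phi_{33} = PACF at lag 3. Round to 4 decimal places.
\phi_{33} = -0.3150

The PACF at lag k is phi_{kk}, the last component of the solution
to the Yule-Walker system G_k phi = r_k where
  (G_k)_{ij} = rho(|i - j|), (r_k)_i = rho(i), i,j = 1..k.
Equivalently, Durbin-Levinson gives phi_{kk} iteratively:
  phi_{11} = rho(1)
  phi_{kk} = [rho(k) - sum_{j=1..k-1} phi_{k-1,j} rho(k-j)]
            / [1 - sum_{j=1..k-1} phi_{k-1,j} rho(j)],
  phi_{k,j} = phi_{k-1,j} - phi_{kk} phi_{k-1,k-j},  j = 1..k-1.
Step k = 1:
  phi_11 = rho(1) = 0.1034.
Step k = 2:
  phi_22 = [rho(2) - phi_11 rho(1)] / [1 - phi_11 rho(1)] = [0.3455 - (0.1034)(0.1034)] / [1 - (0.1034)(0.1034)]
         = 0.33480844 / 0.98930844 = 0.338427.
  Update: phi_21 = phi_11 - phi_22 phi_11 = 0.1034 - (0.338427)(0.1034) = 0.068407.
Step k = 3:
  phi_33 = [rho(3) - phi_21 rho(2) - phi_22 rho(1)] / [1 - phi_21 rho(1) - phi_22 rho(2)]
    numerator   = -0.2173 - (0.068407)(0.3455) - (0.338427)(0.1034) = -0.27592783
    denominator = 1 - (0.068407)(0.1034) - (0.338427)(0.3455) = 0.87600031
  phi_33 = -0.27592783 / 0.87600031 = -0.315.
Therefore phi_{33} = -0.3150.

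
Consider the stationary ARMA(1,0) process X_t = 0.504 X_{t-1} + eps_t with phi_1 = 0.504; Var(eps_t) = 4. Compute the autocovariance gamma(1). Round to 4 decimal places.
\gamma(1) = 2.7025

Multiply the model equation by X_{t-k} and take expectations. With theta_0 = psi_0 = 1 and psi_j the MA(infinity) weights, this gives
  gamma(k) - sum_i phi_i gamma(k-i) = c_k,
  c_k = sigma^2 * sum_{j=k..q} theta_j psi_{j-k}   (c_k = 0 for k > q),
using gamma(-m) = gamma(m).
Pure AR (q = 0): c_0 = sigma^2 = 4, c_k = 0 for k >= 1.
Equations for k = 0 and k = 1 (AR order 1):
  gamma(0) = phi_1 gamma(1) + c_0
  gamma(1) = phi_1 gamma(0) + c_1
Substituting the second into the first: gamma(0) (1 - phi_1^2) = c_0 + phi_1 c_1, so
  gamma(0) = c_0 / (1 - phi_1^2) = 4 / (1 - (0.504)^2) = 4 / 0.745984 = 5.362045.
  gamma(1) = phi_1 gamma(0) = (0.504)(5.362045) = 2.702471.
Therefore gamma(1) = 2.7025 (to 4 decimal places).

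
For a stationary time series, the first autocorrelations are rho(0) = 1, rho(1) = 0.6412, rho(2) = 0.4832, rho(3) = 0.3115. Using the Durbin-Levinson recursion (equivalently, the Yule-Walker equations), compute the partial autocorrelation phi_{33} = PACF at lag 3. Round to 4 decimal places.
\phi_{33} = -0.0670

The PACF at lag k is phi_{kk}, the last component of the solution
to the Yule-Walker system G_k phi = r_k where
  (G_k)_{ij} = rho(|i - j|), (r_k)_i = rho(i), i,j = 1..k.
Equivalently, Durbin-Levinson gives phi_{kk} iteratively:
  phi_{11} = rho(1)
  phi_{kk} = [rho(k) - sum_{j=1..k-1} phi_{k-1,j} rho(k-j)]
            / [1 - sum_{j=1..k-1} phi_{k-1,j} rho(j)],
  phi_{k,j} = phi_{k-1,j} - phi_{kk} phi_{k-1,k-j},  j = 1..k-1.
Step k = 1:
  phi_11 = rho(1) = 0.6412.
Step k = 2:
  phi_22 = [rho(2) - phi_11 rho(1)] / [1 - phi_11 rho(1)] = [0.4832 - (0.6412)(0.6412)] / [1 - (0.6412)(0.6412)]
         = 0.07206256 / 0.58886256 = 0.122376.
  Update: phi_21 = phi_11 - phi_22 phi_11 = 0.6412 - (0.122376)(0.6412) = 0.562733.
Step k = 3:
  phi_33 = [rho(3) - phi_21 rho(2) - phi_22 rho(1)] / [1 - phi_21 rho(1) - phi_22 rho(2)]
    numerator   = 0.3115 - (0.562733)(0.4832) - (0.122376)(0.6412) = -0.03887979
    denominator = 1 - (0.562733)(0.6412) - (0.122376)(0.4832) = 0.58004384
  phi_33 = -0.03887979 / 0.58004384 = -0.067.
Therefore phi_{33} = -0.0670.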